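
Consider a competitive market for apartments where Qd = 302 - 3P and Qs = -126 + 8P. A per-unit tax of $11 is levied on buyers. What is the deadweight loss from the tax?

Deadweight loss = 132

Pre-tax equilibrium: P* = 428/11, Q* = 2038/11.
Tax on buyers shifts demand to Qd = 302 − 3(P + 11) = 269 - 3P.
269 - 3P = -126 + 8P gives seller price Ps = 395/11; buyers pay Pb = 395/11 + 11 = 516/11.
New quantity: Q = 302 − 3(516/11) = 1774/11.
DWL = ½ × 11 × (2038/11 − 1774/11) = 132.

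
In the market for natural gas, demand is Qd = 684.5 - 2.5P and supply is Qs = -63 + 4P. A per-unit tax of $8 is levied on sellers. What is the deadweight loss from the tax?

Deadweight loss = 640/13

Pre-tax equilibrium: P* = 115, Q* = 397.
Tax on sellers shifts supply to Qs = -63 + 4(P − 8) = -95 + 4P.
684.5 - 2.5P = -95 + 4P gives buyer price Pb = 1559/13; sellers receive Ps = 1559/13 − 8 = 1455/13.
New quantity: Q = 684.5 − 2.5(1559/13) = 5001/13.
DWL = ½ × 8 × (397 − 5001/13) = 640/13.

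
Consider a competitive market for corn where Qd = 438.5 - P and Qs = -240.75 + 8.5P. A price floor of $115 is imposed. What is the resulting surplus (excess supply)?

Surplus = 413.25

Equilibrium price would be P* = 71.5, so the floor at 115 binds.
At P = 115: Qd = 323.5, Qs = 736.75.
Surplus = 736.75 − 323.5 = 413.25.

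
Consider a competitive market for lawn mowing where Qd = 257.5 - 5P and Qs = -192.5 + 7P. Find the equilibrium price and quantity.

P* = 37.5, Q* = 70

Set Qd = Qs: 257.5 - 5P = -192.5 + 7P.
450 = 12P, so P* = 37.5.
Q* = 257.5 − 5(37.5) = 70.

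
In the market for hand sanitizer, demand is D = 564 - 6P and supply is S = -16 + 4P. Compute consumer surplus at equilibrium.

Equilibrium: 564 - 6P = -16 + 4P gives P* = 58, Q* = 216.
Demand choke price (D = 0): P = 94.
CS = ½(94 − 58)(216) = 3888.

Consumer surplus = 3888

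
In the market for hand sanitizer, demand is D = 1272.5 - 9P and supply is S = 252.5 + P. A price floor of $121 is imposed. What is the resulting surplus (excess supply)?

Surplus = 190

Equilibrium price would be P* = 102, so the floor at 121 binds.
At P = 121: D = 183.5, S = 373.5.
Surplus = 373.5 − 183.5 = 190.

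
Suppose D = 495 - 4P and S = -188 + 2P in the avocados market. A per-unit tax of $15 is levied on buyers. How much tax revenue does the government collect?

Tax revenue = 295

Pre-tax equilibrium: P* = 683/6, Q* = 119/3.
Tax on buyers shifts demand to D = 495 − 4(P + 15) = 435 - 4P.
435 - 4P = -188 + 2P gives seller price Ps = 623/6; buyers pay Pb = 623/6 + 15 = 713/6.
New quantity: Q = 495 − 4(713/6) = 59/3.
Revenue = 15 × 59/3 = 295.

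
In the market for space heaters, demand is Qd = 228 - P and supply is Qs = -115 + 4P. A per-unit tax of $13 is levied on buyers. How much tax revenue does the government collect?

Tax revenue = 1937

Pre-tax equilibrium: P* = 68.6, Q* = 159.4.
Tax on buyers shifts demand to Qd = 228 − 1(P + 13) = 215 - P.
215 - P = -115 + 4P gives seller price Ps = 66; buyers pay Pb = 66 + 13 = 79.
New quantity: Q = 228 − 1(79) = 149.
Revenue = 13 × 149 = 1937.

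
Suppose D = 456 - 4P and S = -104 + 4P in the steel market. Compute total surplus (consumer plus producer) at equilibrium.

Equilibrium: 456 - 4P = -104 + 4P gives P* = 70, Q* = 176.
Demand choke price: P = 114; supply starts at P = 26.
CS = ½(114 − 70)(176) = 3872; PS = ½(70 − 26)(176) = 3872.

Total surplus = 7744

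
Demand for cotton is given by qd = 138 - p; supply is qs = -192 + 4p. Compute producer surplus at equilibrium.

Producer surplus = 648

Equilibrium: 138 - p = -192 + 4p gives p* = 66, q* = 72.
Supply starts at p = 48 (where qs = 0).
PS = ½(66 − 48)(72) = 648.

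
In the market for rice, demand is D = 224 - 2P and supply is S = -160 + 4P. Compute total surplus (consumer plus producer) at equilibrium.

Equilibrium: 224 - 2P = -160 + 4P gives P* = 64, Q* = 96.
Demand choke price: P = 112; supply starts at P = 40.
CS = ½(112 − 64)(96) = 2304; PS = ½(64 − 40)(96) = 1152.

Total surplus = 3456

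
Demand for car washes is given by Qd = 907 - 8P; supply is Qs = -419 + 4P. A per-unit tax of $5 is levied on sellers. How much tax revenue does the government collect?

Pre-tax equilibrium: P* = 110.5, Q* = 23.
Tax on sellers shifts supply to Qs = -419 + 4(P − 5) = -439 + 4P.
907 - 8P = -439 + 4P gives buyer price Pb = 673/6; sellers receive Ps = 673/6 − 5 = 643/6.
New quantity: Q = 907 − 8(673/6) = 29/3.
Revenue = 5 × 29/3 = 145/3.

Tax revenue = 145/3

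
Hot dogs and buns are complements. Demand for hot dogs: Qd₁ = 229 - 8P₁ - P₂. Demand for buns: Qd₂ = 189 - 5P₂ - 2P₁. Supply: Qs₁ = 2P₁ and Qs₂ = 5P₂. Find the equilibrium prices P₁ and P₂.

Market 1: 229 - 8P₁ - P₂ = 2P₁ → 10P₁ + P₂ = 229.
Market 2: 10P₂ + 2P₁ = 189.
Eliminating P₂: 10×(1) − 1×(2) gives 98P₁ = 2101, so P₁ = 2101/98.
Back-substitute into (2): P₂ = (189 − 2×2101/98) / 10 = 716/49.

P₁ = 2101/98, P₂ = 716/49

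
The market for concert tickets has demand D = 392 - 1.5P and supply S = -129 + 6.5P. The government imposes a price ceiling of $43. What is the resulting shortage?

Equilibrium price would be P* = 65.125, so the ceiling at 43 binds.
At P = 43: D = 392 − 1.5(43) = 327.5, S = -129 + 6.5(43) = 150.5.
Shortage = 327.5 − 150.5 = 177.

Shortage = 177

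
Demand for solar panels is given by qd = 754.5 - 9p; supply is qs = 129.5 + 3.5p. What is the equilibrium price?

Set qd = qs: 754.5 - 9p = 129.5 + 3.5p.
625 = 12.5p, so p* = 50.
q* = 754.5 − 9(50) = 304.5.

p* = 50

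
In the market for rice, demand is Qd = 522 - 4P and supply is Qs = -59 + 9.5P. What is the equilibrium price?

Set Qd = Qs: 522 - 4P = -59 + 9.5P.
581 = 13.5P, so P* = 1162/27.
Q* = 522 − 4(1162/27) = 9446/27.

P* = 1162/27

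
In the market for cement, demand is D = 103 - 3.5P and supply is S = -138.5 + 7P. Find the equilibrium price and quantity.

Set D = S: 103 - 3.5P = -138.5 + 7P.
241.5 = 10.5P, so P* = 23.
Q* = 103 − 3.5(23) = 22.5.

P* = 23, Q* = 22.5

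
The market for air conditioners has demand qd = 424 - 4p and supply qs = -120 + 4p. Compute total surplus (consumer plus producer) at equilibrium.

Equilibrium: 424 - 4p = -120 + 4p gives p* = 68, q* = 152.
Demand choke price: p = 106; supply starts at p = 30.
CS = ½(106 − 68)(152) = 2888; PS = ½(68 − 30)(152) = 2888.

Total surplus = 5776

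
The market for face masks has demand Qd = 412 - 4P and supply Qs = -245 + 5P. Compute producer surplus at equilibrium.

Producer surplus = 1440

Equilibrium: 412 - 4P = -245 + 5P gives P* = 73, Q* = 120.
Supply starts at P = 49 (where Qs = 0).
PS = ½(73 − 49)(120) = 1440.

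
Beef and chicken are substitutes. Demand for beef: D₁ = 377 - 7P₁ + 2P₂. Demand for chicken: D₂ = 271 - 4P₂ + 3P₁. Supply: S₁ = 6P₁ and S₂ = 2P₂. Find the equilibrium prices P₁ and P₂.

Market 1: 377 - 7P₁ + 2P₂ = 6P₁ → 13P₁ - 2P₂ = 377.
Market 2: 6P₂ - 3P₁ = 271.
Eliminating P₂: 6×(1) + 2×(2) gives 72P₁ = 2804, so P₁ = 701/18.
Back-substitute into (2): P₂ = (271 + 3×701/18) / 6 = 2327/36.

P₁ = 701/18, P₂ = 2327/36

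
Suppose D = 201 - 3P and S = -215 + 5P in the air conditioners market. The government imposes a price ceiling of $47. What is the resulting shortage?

Shortage = 40

Equilibrium price would be P* = 52, so the ceiling at 47 binds.
At P = 47: D = 201 − 3(47) = 60, S = -215 + 5(47) = 20.
Shortage = 60 − 20 = 40.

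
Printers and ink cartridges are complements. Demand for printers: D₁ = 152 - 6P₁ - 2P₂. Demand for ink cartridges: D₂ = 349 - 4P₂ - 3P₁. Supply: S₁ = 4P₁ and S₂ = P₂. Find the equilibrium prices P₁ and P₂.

Market 1: 152 - 6P₁ - 2P₂ = 4P₁ → 10P₁ + 2P₂ = 152.
Market 2: 5P₂ + 3P₁ = 349.
Eliminating P₂: 5×(1) − 2×(2) gives 44P₁ = 62, so P₁ = 31/22.
Back-substitute into (2): P₂ = (349 − 3×31/22) / 5 = 1517/22.

P₁ = 31/22, P₂ = 1517/22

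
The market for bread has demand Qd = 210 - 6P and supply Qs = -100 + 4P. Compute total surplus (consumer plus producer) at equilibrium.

Equilibrium: 210 - 6P = -100 + 4P gives P* = 31, Q* = 24.
Demand choke price: P = 35; supply starts at P = 25.
CS = ½(35 − 31)(24) = 48; PS = ½(31 − 25)(24) = 72.

Total surplus = 120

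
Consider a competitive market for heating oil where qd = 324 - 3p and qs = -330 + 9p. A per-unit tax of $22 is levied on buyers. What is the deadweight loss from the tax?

Deadweight loss = 544.5

Pre-tax equilibrium: p* = 54.5, q* = 160.5.
Tax on buyers shifts demand to qd = 324 − 3(p + 22) = 258 - 3p.
258 - 3p = -330 + 9p gives seller price ps = 49; buyers pay pb = 49 + 22 = 71.
New quantity: q = 324 − 3(71) = 111.
DWL = ½ × 22 × (160.5 − 111) = 544.5.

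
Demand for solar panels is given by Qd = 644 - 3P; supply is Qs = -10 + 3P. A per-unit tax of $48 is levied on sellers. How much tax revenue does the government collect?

Pre-tax equilibrium: P* = 109, Q* = 317.
Tax on sellers shifts supply to Qs = -10 + 3(P − 48) = -154 + 3P.
644 - 3P = -154 + 3P gives buyer price Pb = 133; sellers receive Ps = 133 − 48 = 85.
New quantity: Q = 644 − 3(133) = 245.
Revenue = 48 × 245 = 11760.

Tax revenue = 11760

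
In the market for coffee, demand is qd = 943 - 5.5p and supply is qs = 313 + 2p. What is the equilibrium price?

Set qd = qs: 943 - 5.5p = 313 + 2p.
630 = 7.5p, so p* = 84.
q* = 943 − 5.5(84) = 481.

p* = 84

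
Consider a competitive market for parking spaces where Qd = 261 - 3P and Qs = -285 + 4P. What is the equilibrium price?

Set Qd = Qs: 261 - 3P = -285 + 4P.
546 = 7P, so P* = 78.
Q* = 261 − 3(78) = 27.

P* = 78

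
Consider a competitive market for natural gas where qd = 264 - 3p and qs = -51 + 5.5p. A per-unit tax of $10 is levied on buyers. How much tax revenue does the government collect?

Pre-tax equilibrium: p* = 630/17, q* = 2598/17.
Tax on buyers shifts demand to qd = 264 − 3(p + 10) = 234 - 3p.
234 - 3p = -51 + 5.5p gives seller price ps = 570/17; buyers pay pb = 570/17 + 10 = 740/17.
New quantity: q = 264 − 3(740/17) = 2268/17.
Revenue = 10 × 2268/17 = 22680/17.

Tax revenue = 22680/17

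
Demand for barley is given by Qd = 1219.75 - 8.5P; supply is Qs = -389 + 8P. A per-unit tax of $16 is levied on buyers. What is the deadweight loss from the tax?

Deadweight loss = 17408/33

Pre-tax equilibrium: P* = 97.5, Q* = 391.
Tax on buyers shifts demand to Qd = 1219.75 − 8.5(P + 16) = 1083.75 - 8.5P.
1083.75 - 8.5P = -389 + 8P gives seller price Ps = 5891/66; buyers pay Pb = 5891/66 + 16 = 6947/66.
New quantity: Q = 1219.75 − 8.5(6947/66) = 10727/33.
DWL = ½ × 16 × (391 − 10727/33) = 17408/33.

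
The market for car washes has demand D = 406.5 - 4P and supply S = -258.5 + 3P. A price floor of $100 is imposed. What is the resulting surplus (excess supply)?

Surplus = 35

Equilibrium price would be P* = 95, so the floor at 100 binds.
At P = 100: D = 6.5, S = 41.5.
Surplus = 41.5 − 6.5 = 35.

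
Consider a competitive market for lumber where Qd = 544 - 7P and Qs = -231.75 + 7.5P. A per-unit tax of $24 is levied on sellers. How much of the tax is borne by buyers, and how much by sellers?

Pre-tax equilibrium: P* = 53.5, Q* = 169.5.
Tax on sellers shifts supply to Qs = -231.75 + 7.5(P − 24) = -411.75 + 7.5P.
544 - 7P = -411.75 + 7.5P gives buyer price Pb = 3823/58; sellers receive Ps = 3823/58 − 24 = 2431/58.
New quantity: Q = 544 − 7(3823/58) = 4791/58.
Buyer burden = 3823/58 − 53.5 = 360/29; seller burden = 53.5 − 2431/58 = 336/29.

Buyers bear 360/29, sellers bear 336/29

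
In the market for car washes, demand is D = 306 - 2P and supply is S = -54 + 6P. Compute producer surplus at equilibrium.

Producer surplus = 3888

Equilibrium: 306 - 2P = -54 + 6P gives P* = 45, Q* = 216.
Supply starts at P = 9 (where S = 0).
PS = ½(45 − 9)(216) = 3888.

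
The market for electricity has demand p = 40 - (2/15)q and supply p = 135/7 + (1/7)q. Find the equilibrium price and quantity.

p* = 30, q* = 75

Set the two price expressions equal: 40 - (2/15)q = 135/7 + (1/7)q.
145/7 = (29/105)q, so q* = 75.
p* = 40 − (2/15)(75) = 30.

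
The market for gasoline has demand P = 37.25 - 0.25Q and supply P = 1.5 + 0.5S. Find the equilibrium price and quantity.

Set the two price expressions equal: 37.25 - 0.25Q = 1.5 + 0.5Q.
35.75 = 0.75Q, so Q* = 143/3.
P* = 37.25 − (0.25)(143/3) = 76/3.

P* = 76/3, Q* = 143/3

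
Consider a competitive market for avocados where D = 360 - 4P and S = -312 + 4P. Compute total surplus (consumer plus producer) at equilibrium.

Equilibrium: 360 - 4P = -312 + 4P gives P* = 84, Q* = 24.
Demand choke price: P = 90; supply starts at P = 78.
CS = ½(90 − 84)(24) = 72; PS = ½(84 − 78)(24) = 72.

Total surplus = 144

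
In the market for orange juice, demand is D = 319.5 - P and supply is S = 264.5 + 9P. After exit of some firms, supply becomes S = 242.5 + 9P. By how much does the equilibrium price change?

Original equilibrium: P* = 5.5, Q* = 314.
New equilibrium: 319.5 - P = 242.5 + 9P, so 77 = 10P and P' = 7.7; Q' = 319.5 − 1(7.7) = 311.8.
Change in price: 7.7 − 5.5 = 2.2.

ΔP = 2.2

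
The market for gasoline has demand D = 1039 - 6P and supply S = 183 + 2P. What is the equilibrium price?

P* = 107

Set D = S: 1039 - 6P = 183 + 2P.
856 = 8P, so P* = 107.
Q* = 1039 − 6(107) = 397.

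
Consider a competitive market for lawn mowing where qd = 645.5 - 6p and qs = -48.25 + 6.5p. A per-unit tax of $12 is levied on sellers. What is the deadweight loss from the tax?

Deadweight loss = 224.64

Pre-tax equilibrium: p* = 55.5, q* = 312.5.
Tax on sellers shifts supply to qs = -48.25 + 6.5(p − 12) = -126.25 + 6.5p.
645.5 - 6p = -126.25 + 6.5p gives buyer price pb = 61.74; sellers receive ps = 61.74 − 12 = 49.74.
New quantity: q = 645.5 − 6(61.74) = 275.06.
DWL = ½ × 12 × (312.5 − 275.06) = 224.64.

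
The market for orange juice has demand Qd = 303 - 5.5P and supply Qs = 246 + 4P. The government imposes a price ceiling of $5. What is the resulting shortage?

Shortage = 9.5

Equilibrium price would be P* = 6, so the ceiling at 5 binds.
At P = 5: Qd = 303 − 5.5(5) = 275.5, Qs = 246 + 4(5) = 266.
Shortage = 275.5 − 266 = 9.5.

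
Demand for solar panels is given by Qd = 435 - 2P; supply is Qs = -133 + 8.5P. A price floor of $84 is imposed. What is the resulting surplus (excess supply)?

Surplus = 314

Equilibrium price would be P* = 1136/21, so the floor at 84 binds.
At P = 84: Qd = 267, Qs = 581.
Surplus = 581 − 267 = 314.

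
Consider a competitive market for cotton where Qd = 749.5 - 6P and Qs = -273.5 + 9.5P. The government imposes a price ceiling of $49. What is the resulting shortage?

Shortage = 263.5

Equilibrium price would be P* = 66, so the ceiling at 49 binds.
At P = 49: Qd = 749.5 − 6(49) = 455.5, Qs = -273.5 + 9.5(49) = 192.
Shortage = 455.5 − 192 = 263.5.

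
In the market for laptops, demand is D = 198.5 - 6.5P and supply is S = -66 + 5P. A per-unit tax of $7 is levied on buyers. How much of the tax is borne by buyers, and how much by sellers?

Buyers bear 70/23, sellers bear 91/23

Pre-tax equilibrium: P* = 23, Q* = 49.
Tax on buyers shifts demand to D = 198.5 − 6.5(P + 7) = 153 - 6.5P.
153 - 6.5P = -66 + 5P gives seller price Ps = 438/23; buyers pay Pb = 438/23 + 7 = 599/23.
New quantity: Q = 198.5 − 6.5(599/23) = 672/23.
Buyer burden = 599/23 − 23 = 70/23; seller burden = 23 − 438/23 = 91/23.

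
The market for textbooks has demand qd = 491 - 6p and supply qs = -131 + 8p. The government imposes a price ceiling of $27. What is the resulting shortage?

Shortage = 244

Equilibrium price would be p* = 311/7, so the ceiling at 27 binds.
At p = 27: qd = 491 − 6(27) = 329, qs = -131 + 8(27) = 85.
Shortage = 329 − 85 = 244.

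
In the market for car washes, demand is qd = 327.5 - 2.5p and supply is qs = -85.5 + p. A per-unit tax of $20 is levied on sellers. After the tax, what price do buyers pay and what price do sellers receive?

Pre-tax equilibrium: p* = 118, q* = 32.5.
Tax on sellers shifts supply to qs = -85.5 + 1(p − 20) = -105.5 + p.
327.5 - 2.5p = -105.5 + p gives buyer price pb = 866/7; sellers receive ps = 866/7 − 20 = 726/7.
New quantity: q = 327.5 − 2.5(866/7) = 255/14.

Buyers pay 866/7, sellers receive 726/7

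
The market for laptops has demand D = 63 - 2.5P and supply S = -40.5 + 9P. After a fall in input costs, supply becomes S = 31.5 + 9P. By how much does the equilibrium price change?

ΔP = -144/23

Original equilibrium: P* = 9, Q* = 40.5.
New equilibrium: 63 - 2.5P = 31.5 + 9P, so 31.5 = 11.5P and P' = 63/23; Q' = 63 − 2.5(63/23) = 2583/46.
Change in price: 63/23 − 9 = -144/23.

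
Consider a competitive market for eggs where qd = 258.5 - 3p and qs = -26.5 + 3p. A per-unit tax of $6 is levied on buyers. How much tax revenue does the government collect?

Tax revenue = 642

Pre-tax equilibrium: p* = 47.5, q* = 116.
Tax on buyers shifts demand to qd = 258.5 − 3(p + 6) = 240.5 - 3p.
240.5 - 3p = -26.5 + 3p gives seller price ps = 44.5; buyers pay pb = 44.5 + 6 = 50.5.
New quantity: q = 258.5 − 3(50.5) = 107.
Revenue = 6 × 107 = 642.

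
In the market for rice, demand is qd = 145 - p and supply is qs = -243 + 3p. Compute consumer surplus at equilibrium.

Consumer surplus = 1152

Equilibrium: 145 - p = -243 + 3p gives p* = 97, q* = 48.
Demand choke price (qd = 0): p = 145.
CS = ½(145 − 97)(48) = 1152.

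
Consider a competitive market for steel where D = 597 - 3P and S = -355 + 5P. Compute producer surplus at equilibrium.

Producer surplus = 5760

Equilibrium: 597 - 3P = -355 + 5P gives P* = 119, Q* = 240.
Supply starts at P = 71 (where S = 0).
PS = ½(119 − 71)(240) = 5760.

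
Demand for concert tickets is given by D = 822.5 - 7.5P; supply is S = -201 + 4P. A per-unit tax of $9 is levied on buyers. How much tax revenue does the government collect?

Tax revenue = 27225/23

Pre-tax equilibrium: P* = 89, Q* = 155.
Tax on buyers shifts demand to D = 822.5 − 7.5(P + 9) = 755 - 7.5P.
755 - 7.5P = -201 + 4P gives seller price Ps = 1912/23; buyers pay Pb = 1912/23 + 9 = 2119/23.
New quantity: Q = 822.5 − 7.5(2119/23) = 3025/23.
Revenue = 9 × 3025/23 = 27225/23.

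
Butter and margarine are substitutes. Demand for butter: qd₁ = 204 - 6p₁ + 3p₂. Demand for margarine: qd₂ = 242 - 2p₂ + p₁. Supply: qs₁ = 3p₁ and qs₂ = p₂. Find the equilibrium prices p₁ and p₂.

p₁ = 55.75, p₂ = 99.25

Market 1: 204 - 6p₁ + 3p₂ = 3p₁ → 9p₁ - 3p₂ = 204.
Market 2: 3p₂ - p₁ = 242.
Eliminating p₂: 3×(1) + 3×(2) gives 24p₁ = 1338, so p₁ = 55.75.
Back-substitute into (2): p₂ = (242 + 1×55.75) / 3 = 99.25.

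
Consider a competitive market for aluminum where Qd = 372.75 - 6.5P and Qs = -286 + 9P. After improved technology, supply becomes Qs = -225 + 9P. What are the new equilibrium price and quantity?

P' = 2391/62, Q' = 7569/62

Original equilibrium: P* = 42.5, Q* = 96.5.
New equilibrium: 372.75 - 6.5P = -225 + 9P, so 597.75 = 15.5P and P' = 2391/62; Q' = 372.75 − 6.5(2391/62) = 7569/62.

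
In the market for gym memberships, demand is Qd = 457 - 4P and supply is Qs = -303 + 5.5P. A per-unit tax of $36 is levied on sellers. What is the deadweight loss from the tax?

Pre-tax equilibrium: P* = 80, Q* = 137.
Tax on sellers shifts supply to Qs = -303 + 5.5(P − 36) = -501 + 5.5P.
457 - 4P = -501 + 5.5P gives buyer price Pb = 1916/19; sellers receive Ps = 1916/19 − 36 = 1232/19.
New quantity: Q = 457 − 4(1916/19) = 1019/19.
DWL = ½ × 36 × (137 − 1019/19) = 28512/19.

Deadweight loss = 28512/19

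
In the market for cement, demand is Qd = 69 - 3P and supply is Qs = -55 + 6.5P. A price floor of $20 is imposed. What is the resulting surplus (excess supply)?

Surplus = 66

Equilibrium price would be P* = 248/19, so the floor at 20 binds.
At P = 20: Qd = 9, Qs = 75.
Surplus = 75 − 9 = 66.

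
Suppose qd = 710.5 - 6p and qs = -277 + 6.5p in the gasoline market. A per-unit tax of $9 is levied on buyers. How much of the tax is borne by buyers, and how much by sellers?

Buyers bear $4.68, sellers bear $4.32

Pre-tax equilibrium: p* = 79, q* = 236.5.
Tax on buyers shifts demand to qd = 710.5 − 6(p + 9) = 656.5 - 6p.
656.5 - 6p = -277 + 6.5p gives seller price ps = 74.68; buyers pay pb = 74.68 + 9 = 83.68.
New quantity: q = 710.5 − 6(83.68) = 208.42.
Buyer burden = 83.68 − 79 = 4.68; seller burden = 79 − 74.68 = 4.32.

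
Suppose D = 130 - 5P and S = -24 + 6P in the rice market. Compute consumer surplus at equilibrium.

Consumer surplus = 360

Equilibrium: 130 - 5P = -24 + 6P gives P* = 14, Q* = 60.
Demand choke price (D = 0): P = 26.
CS = ½(26 − 14)(60) = 360.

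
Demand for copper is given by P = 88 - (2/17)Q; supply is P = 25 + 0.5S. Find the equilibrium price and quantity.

P* = 76, Q* = 102

Set the two price expressions equal: 88 - (2/17)Q = 25 + 0.5Q.
63 = (21/34)Q, so Q* = 102.
P* = 88 − (2/17)(102) = 76.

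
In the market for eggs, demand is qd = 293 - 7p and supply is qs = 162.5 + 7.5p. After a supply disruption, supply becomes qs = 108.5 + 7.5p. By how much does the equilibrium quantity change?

Original equilibrium: p* = 9, q* = 230.
New equilibrium: 293 - 7p = 108.5 + 7.5p, so 184.5 = 14.5p and p' = 369/29; q' = 293 − 7(369/29) = 5914/29.
Change in quantity: 5914/29 − 230 = -756/29.

Δq = -756/29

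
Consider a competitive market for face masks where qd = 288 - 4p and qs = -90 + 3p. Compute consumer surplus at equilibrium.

Equilibrium: 288 - 4p = -90 + 3p gives p* = 54, q* = 72.
Demand choke price (qd = 0): p = 72.
CS = ½(72 − 54)(72) = 648.

Consumer surplus = 648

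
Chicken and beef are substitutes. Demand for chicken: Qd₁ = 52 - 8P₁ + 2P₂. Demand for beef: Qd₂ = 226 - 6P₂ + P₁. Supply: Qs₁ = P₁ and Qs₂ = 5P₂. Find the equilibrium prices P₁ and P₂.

Market 1: 52 - 8P₁ + 2P₂ = P₁ → 9P₁ - 2P₂ = 52.
Market 2: 11P₂ - P₁ = 226.
Eliminating P₂: 11×(1) + 2×(2) gives 97P₁ = 1024, so P₁ = 1024/97.
Back-substitute into (2): P₂ = (226 + 1×1024/97) / 11 = 2086/97.

P₁ = 1024/97, P₂ = 2086/97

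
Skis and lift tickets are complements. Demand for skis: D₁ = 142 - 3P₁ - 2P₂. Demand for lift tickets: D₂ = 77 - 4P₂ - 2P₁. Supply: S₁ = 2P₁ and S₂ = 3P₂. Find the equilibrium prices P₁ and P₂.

P₁ = 840/31, P₂ = 101/31

Market 1: 142 - 3P₁ - 2P₂ = 2P₁ → 5P₁ + 2P₂ = 142.
Market 2: 7P₂ + 2P₁ = 77.
Eliminating P₂: 7×(1) − 2×(2) gives 31P₁ = 840, so P₁ = 840/31.
Back-substitute into (2): P₂ = (77 − 2×840/31) / 7 = 101/31.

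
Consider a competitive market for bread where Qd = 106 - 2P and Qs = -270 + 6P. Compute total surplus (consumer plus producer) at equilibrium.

Total surplus = 48

Equilibrium: 106 - 2P = -270 + 6P gives P* = 47, Q* = 12.
Demand choke price: P = 53; supply starts at P = 45.
CS = ½(53 − 47)(12) = 36; PS = ½(47 − 45)(12) = 12.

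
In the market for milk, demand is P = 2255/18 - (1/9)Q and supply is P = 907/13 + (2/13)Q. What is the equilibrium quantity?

Set the two price expressions equal: 2255/18 - (1/9)Q = 907/13 + (2/13)Q.
12989/234 = (31/117)Q, so Q* = 209.5.
P* = 2255/18 − (1/9)(209.5) = 102.

Q* = 209.5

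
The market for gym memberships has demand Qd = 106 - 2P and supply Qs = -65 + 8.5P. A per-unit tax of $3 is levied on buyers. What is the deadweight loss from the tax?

Deadweight loss = 51/7

Pre-tax equilibrium: P* = 114/7, Q* = 514/7.
Tax on buyers shifts demand to Qd = 106 − 2(P + 3) = 100 - 2P.
100 - 2P = -65 + 8.5P gives seller price Ps = 110/7; buyers pay Pb = 110/7 + 3 = 131/7.
New quantity: Q = 106 − 2(131/7) = 480/7.
DWL = ½ × 3 × (514/7 − 480/7) = 51/7.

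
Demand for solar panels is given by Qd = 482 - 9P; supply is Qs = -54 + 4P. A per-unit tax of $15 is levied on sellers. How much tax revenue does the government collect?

Tax revenue = 13530/13

Pre-tax equilibrium: P* = 536/13, Q* = 1442/13.
Tax on sellers shifts supply to Qs = -54 + 4(P − 15) = -114 + 4P.
482 - 9P = -114 + 4P gives buyer price Pb = 596/13; sellers receive Ps = 596/13 − 15 = 401/13.
New quantity: Q = 482 − 9(596/13) = 902/13.
Revenue = 15 × 902/13 = 13530/13.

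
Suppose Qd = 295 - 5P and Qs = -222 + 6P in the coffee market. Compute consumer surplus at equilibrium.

Equilibrium: 295 - 5P = -222 + 6P gives P* = 47, Q* = 60.
Demand choke price (Qd = 0): P = 59.
CS = ½(59 − 47)(60) = 360.

Consumer surplus = 360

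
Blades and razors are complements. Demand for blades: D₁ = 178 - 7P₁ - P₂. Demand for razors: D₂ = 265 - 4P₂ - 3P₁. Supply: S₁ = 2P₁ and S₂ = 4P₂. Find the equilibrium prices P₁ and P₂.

Market 1: 178 - 7P₁ - P₂ = 2P₁ → 9P₁ + P₂ = 178.
Market 2: 8P₂ + 3P₁ = 265.
Eliminating P₂: 8×(1) − 1×(2) gives 69P₁ = 1159, so P₁ = 1159/69.
Back-substitute into (2): P₂ = (265 − 3×1159/69) / 8 = 617/23.

P₁ = 1159/69, P₂ = 617/23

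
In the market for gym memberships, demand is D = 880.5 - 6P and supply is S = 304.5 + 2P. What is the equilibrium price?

Set D = S: 880.5 - 6P = 304.5 + 2P.
576 = 8P, so P* = 72.
Q* = 880.5 − 6(72) = 448.5.

P* = 72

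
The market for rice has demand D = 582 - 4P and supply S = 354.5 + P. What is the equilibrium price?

P* = 45.5

Set D = S: 582 - 4P = 354.5 + P.
227.5 = 5P, so P* = 45.5.
Q* = 582 − 4(45.5) = 400.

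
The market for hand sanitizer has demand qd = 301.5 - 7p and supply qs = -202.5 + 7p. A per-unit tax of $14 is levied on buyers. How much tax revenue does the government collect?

Pre-tax equilibrium: p* = 36, q* = 49.5.
Tax on buyers shifts demand to qd = 301.5 − 7(p + 14) = 203.5 - 7p.
203.5 - 7p = -202.5 + 7p gives seller price ps = 29; buyers pay pb = 29 + 14 = 43.
New quantity: q = 301.5 − 7(43) = 0.5.
Revenue = 14 × 0.5 = 7.

Tax revenue = 7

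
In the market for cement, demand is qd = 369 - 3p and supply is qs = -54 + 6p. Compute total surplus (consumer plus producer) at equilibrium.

Total surplus = 12996

Equilibrium: 369 - 3p = -54 + 6p gives p* = 47, q* = 228.
Demand choke price: p = 123; supply starts at p = 9.
CS = ½(123 − 47)(228) = 8664; PS = ½(47 − 9)(228) = 4332.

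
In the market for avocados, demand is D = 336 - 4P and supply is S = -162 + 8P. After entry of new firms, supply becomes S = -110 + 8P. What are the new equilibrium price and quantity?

Original equilibrium: P* = 41.5, Q* = 170.
New equilibrium: 336 - 4P = -110 + 8P, so 446 = 12P and P' = 223/6; Q' = 336 − 4(223/6) = 562/3.

P' = 223/6, Q' = 562/3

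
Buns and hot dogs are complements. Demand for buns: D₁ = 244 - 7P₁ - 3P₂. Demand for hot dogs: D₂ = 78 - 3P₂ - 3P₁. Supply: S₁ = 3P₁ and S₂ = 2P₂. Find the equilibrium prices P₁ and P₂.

Market 1: 244 - 7P₁ - 3P₂ = 3P₁ → 10P₁ + 3P₂ = 244.
Market 2: 5P₂ + 3P₁ = 78.
Eliminating P₂: 5×(1) − 3×(2) gives 41P₁ = 986, so P₁ = 986/41.
Back-substitute into (2): P₂ = (78 − 3×986/41) / 5 = 48/41.

P₁ = 986/41, P₂ = 48/41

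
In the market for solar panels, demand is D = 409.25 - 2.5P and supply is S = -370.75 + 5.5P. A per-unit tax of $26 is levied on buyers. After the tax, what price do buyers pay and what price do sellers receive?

Pre-tax equilibrium: P* = 97.5, Q* = 165.5.
Tax on buyers shifts demand to D = 409.25 − 2.5(P + 26) = 344.25 - 2.5P.
344.25 - 2.5P = -370.75 + 5.5P gives seller price Ps = 89.375; buyers pay Pb = 89.375 + 26 = 115.375.
New quantity: Q = 409.25 − 2.5(115.375) = 120.8125.

Buyers pay $115.375, sellers receive $89.375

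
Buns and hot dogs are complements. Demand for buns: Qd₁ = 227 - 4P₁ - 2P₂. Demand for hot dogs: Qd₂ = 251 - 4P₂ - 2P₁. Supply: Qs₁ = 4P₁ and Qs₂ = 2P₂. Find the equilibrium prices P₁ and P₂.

P₁ = 215/11, P₂ = 777/22

Market 1: 227 - 4P₁ - 2P₂ = 4P₁ → 8P₁ + 2P₂ = 227.
Market 2: 6P₂ + 2P₁ = 251.
Eliminating P₂: 6×(1) − 2×(2) gives 44P₁ = 860, so P₁ = 215/11.
Back-substitute into (2): P₂ = (251 − 2×215/11) / 6 = 777/22.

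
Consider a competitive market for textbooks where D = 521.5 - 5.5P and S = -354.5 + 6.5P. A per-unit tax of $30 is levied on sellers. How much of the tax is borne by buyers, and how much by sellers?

Pre-tax equilibrium: P* = 73, Q* = 120.
Tax on sellers shifts supply to S = -354.5 + 6.5(P − 30) = -549.5 + 6.5P.
521.5 - 5.5P = -549.5 + 6.5P gives buyer price Pb = 89.25; sellers receive Ps = 89.25 − 30 = 59.25.
New quantity: Q = 521.5 − 5.5(89.25) = 30.625.
Buyer burden = 89.25 − 73 = 16.25; seller burden = 73 − 59.25 = 13.75.

Buyers bear $16.25, sellers bear $13.75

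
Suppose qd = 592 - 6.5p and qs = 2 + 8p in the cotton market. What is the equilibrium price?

p* = 1180/29

Set qd = qs: 592 - 6.5p = 2 + 8p.
590 = 14.5p, so p* = 1180/29.
q* = 592 − 6.5(1180/29) = 9498/29.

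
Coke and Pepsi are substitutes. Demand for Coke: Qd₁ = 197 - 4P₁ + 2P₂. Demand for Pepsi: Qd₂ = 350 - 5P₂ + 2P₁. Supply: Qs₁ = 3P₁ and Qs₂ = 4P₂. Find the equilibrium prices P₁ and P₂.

P₁ = 2473/59, P₂ = 2844/59

Market 1: 197 - 4P₁ + 2P₂ = 3P₁ → 7P₁ - 2P₂ = 197.
Market 2: 9P₂ - 2P₁ = 350.
Eliminating P₂: 9×(1) + 2×(2) gives 59P₁ = 2473, so P₁ = 2473/59.
Back-substitute into (2): P₂ = (350 + 2×2473/59) / 9 = 2844/59.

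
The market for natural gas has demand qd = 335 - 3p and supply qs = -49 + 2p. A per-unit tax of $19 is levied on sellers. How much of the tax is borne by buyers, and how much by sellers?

Buyers bear $7.6, sellers bear $11.4

Pre-tax equilibrium: p* = 76.8, q* = 104.6.
Tax on sellers shifts supply to qs = -49 + 2(p − 19) = -87 + 2p.
335 - 3p = -87 + 2p gives buyer price pb = 84.4; sellers receive ps = 84.4 − 19 = 65.4.
New quantity: q = 335 − 3(84.4) = 81.8.
Buyer burden = 84.4 − 76.8 = 7.6; seller burden = 76.8 − 65.4 = 11.4.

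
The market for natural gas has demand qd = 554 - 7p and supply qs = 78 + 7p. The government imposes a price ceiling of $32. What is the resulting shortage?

Equilibrium price would be p* = 34, so the ceiling at 32 binds.
At p = 32: qd = 554 − 7(32) = 330, qs = 78 + 7(32) = 302.
Shortage = 330 − 302 = 28.

Shortage = 28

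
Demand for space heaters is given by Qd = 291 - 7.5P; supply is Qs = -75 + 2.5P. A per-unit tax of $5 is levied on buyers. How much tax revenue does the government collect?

Pre-tax equilibrium: P* = 36.6, Q* = 16.5.
Tax on buyers shifts demand to Qd = 291 − 7.5(P + 5) = 253.5 - 7.5P.
253.5 - 7.5P = -75 + 2.5P gives seller price Ps = 32.85; buyers pay Pb = 32.85 + 5 = 37.85.
New quantity: Q = 291 − 7.5(37.85) = 7.125.
Revenue = 5 × 7.125 = 35.625.

Tax revenue = 35.625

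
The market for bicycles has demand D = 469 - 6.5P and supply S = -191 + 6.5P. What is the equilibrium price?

Set D = S: 469 - 6.5P = -191 + 6.5P.
660 = 13P, so P* = 660/13.
Q* = 469 − 6.5(660/13) = 139.

P* = 660/13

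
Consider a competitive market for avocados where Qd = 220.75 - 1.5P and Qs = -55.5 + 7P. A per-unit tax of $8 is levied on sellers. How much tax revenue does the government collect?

Tax revenue = 22048/17

Pre-tax equilibrium: P* = 32.5, Q* = 172.
Tax on sellers shifts supply to Qs = -55.5 + 7(P − 8) = -111.5 + 7P.
220.75 - 1.5P = -111.5 + 7P gives buyer price Pb = 1329/34; sellers receive Ps = 1329/34 − 8 = 1057/34.
New quantity: Q = 220.75 − 1.5(1329/34) = 2756/17.
Revenue = 8 × 2756/17 = 22048/17.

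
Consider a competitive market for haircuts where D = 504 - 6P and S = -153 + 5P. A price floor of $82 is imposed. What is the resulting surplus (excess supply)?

Equilibrium price would be P* = 657/11, so the floor at 82 binds.
At P = 82: D = 12, S = 257.
Surplus = 257 − 12 = 245.

Surplus = 245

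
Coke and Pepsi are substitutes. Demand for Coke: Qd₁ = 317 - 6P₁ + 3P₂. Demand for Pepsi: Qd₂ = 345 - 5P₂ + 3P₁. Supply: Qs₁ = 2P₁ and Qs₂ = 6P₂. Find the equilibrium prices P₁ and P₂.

P₁ = 4522/79, P₂ = 3711/79

Market 1: 317 - 6P₁ + 3P₂ = 2P₁ → 8P₁ - 3P₂ = 317.
Market 2: 11P₂ - 3P₁ = 345.
Eliminating P₂: 11×(1) + 3×(2) gives 79P₁ = 4522, so P₁ = 4522/79.
Back-substitute into (2): P₂ = (345 + 3×4522/79) / 11 = 3711/79.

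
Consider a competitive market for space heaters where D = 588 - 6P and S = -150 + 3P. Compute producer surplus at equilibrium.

Producer surplus = 1536

Equilibrium: 588 - 6P = -150 + 3P gives P* = 82, Q* = 96.
Supply starts at P = 50 (where S = 0).
PS = ½(82 − 50)(96) = 1536.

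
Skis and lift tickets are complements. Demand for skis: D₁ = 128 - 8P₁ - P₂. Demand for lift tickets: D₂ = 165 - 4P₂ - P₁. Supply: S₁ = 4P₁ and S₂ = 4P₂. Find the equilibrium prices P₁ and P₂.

Market 1: 128 - 8P₁ - P₂ = 4P₁ → 12P₁ + P₂ = 128.
Market 2: 8P₂ + P₁ = 165.
Eliminating P₂: 8×(1) − 1×(2) gives 95P₁ = 859, so P₁ = 859/95.
Back-substitute into (2): P₂ = (165 − 1×859/95) / 8 = 1852/95.

P₁ = 859/95, P₂ = 1852/95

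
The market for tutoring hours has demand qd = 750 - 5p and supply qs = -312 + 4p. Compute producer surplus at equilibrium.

Producer surplus = 3200

Equilibrium: 750 - 5p = -312 + 4p gives p* = 118, q* = 160.
Supply starts at p = 78 (where qs = 0).
PS = ½(118 − 78)(160) = 3200.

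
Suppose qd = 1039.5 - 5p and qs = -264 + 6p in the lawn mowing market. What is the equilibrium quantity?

Set qd = qs: 1039.5 - 5p = -264 + 6p.
1303.5 = 11p, so p* = 118.5.
q* = 1039.5 − 5(118.5) = 447.

q* = 447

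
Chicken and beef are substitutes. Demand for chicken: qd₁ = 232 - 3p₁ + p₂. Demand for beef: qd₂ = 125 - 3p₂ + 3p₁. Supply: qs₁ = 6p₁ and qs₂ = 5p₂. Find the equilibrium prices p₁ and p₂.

Market 1: 232 - 3p₁ + p₂ = 6p₁ → 9p₁ - p₂ = 232.
Market 2: 8p₂ - 3p₁ = 125.
Eliminating p₂: 8×(1) + 1×(2) gives 69p₁ = 1981, so p₁ = 1981/69.
Back-substitute into (2): p₂ = (125 + 3×1981/69) / 8 = 607/23.

p₁ = 1981/69, p₂ = 607/23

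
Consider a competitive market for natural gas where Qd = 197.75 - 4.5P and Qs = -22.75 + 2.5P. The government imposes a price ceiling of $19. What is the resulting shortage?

Equilibrium price would be P* = 31.5, so the ceiling at 19 binds.
At P = 19: Qd = 197.75 − 4.5(19) = 112.25, Qs = -22.75 + 2.5(19) = 24.75.
Shortage = 112.25 − 24.75 = 87.5.

Shortage = 87.5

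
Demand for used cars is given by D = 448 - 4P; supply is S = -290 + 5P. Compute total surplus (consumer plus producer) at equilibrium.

Equilibrium: 448 - 4P = -290 + 5P gives P* = 82, Q* = 120.
Demand choke price: P = 112; supply starts at P = 58.
CS = ½(112 − 82)(120) = 1800; PS = ½(82 − 58)(120) = 1440.

Total surplus = 3240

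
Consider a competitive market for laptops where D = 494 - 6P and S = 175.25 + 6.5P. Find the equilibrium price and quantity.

Set D = S: 494 - 6P = 175.25 + 6.5P.
318.75 = 12.5P, so P* = 25.5.
Q* = 494 − 6(25.5) = 341.

P* = 25.5, Q* = 341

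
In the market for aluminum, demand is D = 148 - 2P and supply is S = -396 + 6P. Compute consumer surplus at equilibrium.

Equilibrium: 148 - 2P = -396 + 6P gives P* = 68, Q* = 12.
Demand choke price (D = 0): P = 74.
CS = ½(74 − 68)(12) = 36.

Consumer surplus = 36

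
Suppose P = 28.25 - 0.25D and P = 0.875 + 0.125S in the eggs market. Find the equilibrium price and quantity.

P* = 10, Q* = 73

Set the two price expressions equal: 28.25 - 0.25Q = 0.875 + 0.125Q.
27.375 = 0.375Q, so Q* = 73.
P* = 28.25 − (0.25)(73) = 10.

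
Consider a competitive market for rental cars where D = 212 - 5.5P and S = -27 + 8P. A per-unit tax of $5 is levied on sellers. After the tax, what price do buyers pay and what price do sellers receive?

Buyers pay 62/3, sellers receive 47/3

Pre-tax equilibrium: P* = 478/27, Q* = 3095/27.
Tax on sellers shifts supply to S = -27 + 8(P − 5) = -67 + 8P.
212 - 5.5P = -67 + 8P gives buyer price Pb = 62/3; sellers receive Ps = 62/3 − 5 = 47/3.
New quantity: Q = 212 − 5.5(62/3) = 295/3.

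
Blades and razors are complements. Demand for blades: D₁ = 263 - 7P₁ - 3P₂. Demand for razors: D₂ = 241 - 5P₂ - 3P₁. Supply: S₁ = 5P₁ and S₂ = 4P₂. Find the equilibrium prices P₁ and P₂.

Market 1: 263 - 7P₁ - 3P₂ = 5P₁ → 12P₁ + 3P₂ = 263.
Market 2: 9P₂ + 3P₁ = 241.
Eliminating P₂: 9×(1) − 3×(2) gives 99P₁ = 1644, so P₁ = 548/33.
Back-substitute into (2): P₂ = (241 − 3×548/33) / 9 = 701/33.

P₁ = 548/33, P₂ = 701/33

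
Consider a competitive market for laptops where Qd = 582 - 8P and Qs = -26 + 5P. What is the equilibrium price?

Set Qd = Qs: 582 - 8P = -26 + 5P.
608 = 13P, so P* = 608/13.
Q* = 582 − 8(608/13) = 2702/13.

P* = 608/13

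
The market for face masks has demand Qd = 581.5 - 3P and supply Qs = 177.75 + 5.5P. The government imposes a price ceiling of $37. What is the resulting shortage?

Shortage = 89.25

Equilibrium price would be P* = 47.5, so the ceiling at 37 binds.
At P = 37: Qd = 581.5 − 3(37) = 470.5, Qs = 177.75 + 5.5(37) = 381.25.
Shortage = 470.5 − 381.25 = 89.25.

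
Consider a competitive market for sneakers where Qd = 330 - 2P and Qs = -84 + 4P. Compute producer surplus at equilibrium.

Equilibrium: 330 - 2P = -84 + 4P gives P* = 69, Q* = 192.
Supply starts at P = 21 (where Qs = 0).
PS = ½(69 − 21)(192) = 4608.

Producer surplus = 4608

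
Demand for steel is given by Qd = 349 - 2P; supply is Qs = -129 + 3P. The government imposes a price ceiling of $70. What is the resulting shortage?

Equilibrium price would be P* = 95.6, so the ceiling at 70 binds.
At P = 70: Qd = 349 − 2(70) = 209, Qs = -129 + 3(70) = 81.
Shortage = 209 − 81 = 128.

Shortage = 128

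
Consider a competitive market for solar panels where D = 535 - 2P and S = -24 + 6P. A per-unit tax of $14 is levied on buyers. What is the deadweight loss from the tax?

Deadweight loss = 147

Pre-tax equilibrium: P* = 69.875, Q* = 395.25.
Tax on buyers shifts demand to D = 535 − 2(P + 14) = 507 - 2P.
507 - 2P = -24 + 6P gives seller price Ps = 66.375; buyers pay Pb = 66.375 + 14 = 80.375.
New quantity: Q = 535 − 2(80.375) = 374.25.
DWL = ½ × 14 × (395.25 − 374.25) = 147.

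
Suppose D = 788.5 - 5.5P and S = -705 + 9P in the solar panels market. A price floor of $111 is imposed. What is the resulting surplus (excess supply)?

Equilibrium price would be P* = 103, so the floor at 111 binds.
At P = 111: D = 178, S = 294.
Surplus = 294 − 178 = 116.

Surplus = 116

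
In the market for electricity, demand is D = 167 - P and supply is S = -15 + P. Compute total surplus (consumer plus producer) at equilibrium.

Total surplus = 5776

Equilibrium: 167 - P = -15 + P gives P* = 91, Q* = 76.
Demand choke price: P = 167; supply starts at P = 15.
CS = ½(167 − 91)(76) = 2888; PS = ½(91 − 15)(76) = 2888.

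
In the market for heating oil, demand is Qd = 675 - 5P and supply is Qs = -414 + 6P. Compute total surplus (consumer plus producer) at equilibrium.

Total surplus = 5940

Equilibrium: 675 - 5P = -414 + 6P gives P* = 99, Q* = 180.
Demand choke price: P = 135; supply starts at P = 69.
CS = ½(135 − 99)(180) = 3240; PS = ½(99 − 69)(180) = 2700.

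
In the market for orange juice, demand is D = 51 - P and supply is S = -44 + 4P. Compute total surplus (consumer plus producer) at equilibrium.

Total surplus = 640

Equilibrium: 51 - P = -44 + 4P gives P* = 19, Q* = 32.
Demand choke price: P = 51; supply starts at P = 11.
CS = ½(51 − 19)(32) = 512; PS = ½(19 − 11)(32) = 128.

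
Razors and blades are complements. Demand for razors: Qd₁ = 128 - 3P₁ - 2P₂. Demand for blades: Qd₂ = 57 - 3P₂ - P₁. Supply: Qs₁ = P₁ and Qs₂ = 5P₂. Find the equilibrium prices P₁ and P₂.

P₁ = 91/3, P₂ = 10/3

Market 1: 128 - 3P₁ - 2P₂ = P₁ → 4P₁ + 2P₂ = 128.
Market 2: 8P₂ + P₁ = 57.
Eliminating P₂: 8×(1) − 2×(2) gives 30P₁ = 910, so P₁ = 91/3.
Back-substitute into (2): P₂ = (57 − 1×91/3) / 8 = 10/3.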